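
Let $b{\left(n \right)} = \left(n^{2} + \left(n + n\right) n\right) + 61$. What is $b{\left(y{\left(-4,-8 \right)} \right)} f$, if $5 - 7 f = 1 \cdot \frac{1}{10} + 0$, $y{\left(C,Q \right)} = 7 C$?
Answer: $\frac{16891}{10} \approx 1689.1$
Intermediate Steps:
$f = \frac{7}{10}$ ($f = \frac{5}{7} - \frac{1 \cdot \frac{1}{10} + 0}{7} = \frac{5}{7} - \frac{\frac{1}{10} + 0}{7} = \frac{5}{7} - \frac{1}{70} = \frac{7}{10} \approx 0.7$)
$b{\left(n \right)} = 61 + 3 n^{2}$ ($b{\left(n \right)} = \left(n^{2} + 2 n n\right) + 61 = \left(n^{2} + 2 n^{2}\right) + 61 = 3 n^{2} + 61 = 61 + 3 n^{2}$)
$b{\left(y{\left(-4,-8 \right)} \right)} f = \left(61 + 3 \left(7 \left(-4\right)\right)^{2}\right) \frac{7}{10} = \left(61 + 3 \left(-28\right)^{2}\right) \frac{7}{10} = \left(61 + 3 \cdot 784\right) \frac{7}{10} = \left(61 + 2352\right) \frac{7}{10} = 2413 \cdot \frac{7}{10} = \frac{16891}{10}$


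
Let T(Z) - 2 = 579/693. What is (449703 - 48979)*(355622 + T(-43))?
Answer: 32919210919988/231 ≈ 1.4251e+11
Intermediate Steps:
T(Z) = 655/231 (T(Z) = 2 + 579/693 = 2 + 579*(1/693) = 2 + 193/231 = 655/231)
(449703 - 48979)*(355622 + T(-43)) = (449703 - 48979)*(355622 + 655/231) = 400724*(82149337/231) = 32919210919988/231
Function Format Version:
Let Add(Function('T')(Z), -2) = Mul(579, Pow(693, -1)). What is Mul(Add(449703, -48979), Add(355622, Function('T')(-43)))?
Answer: Rational(32919210919988, 231) ≈ 1.4251e+11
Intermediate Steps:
Function('T')(Z) = Rational(655, 231) (Function('T')(Z) = Add(2, Mul(579, Pow(693, -1))) = Add(2, Mul(579, Rational(1, 693))) = Add(2, Rational(193, 231)) = Rational(655, 231))
Mul(Add(449703, -48979), Add(355622, Function('T')(-43))) = Mul(Add(449703, -48979), Add(355622, Rational(655, 231))) = Mul(400724, Rational(82149337, 231)) = Rational(32919210919988, 231)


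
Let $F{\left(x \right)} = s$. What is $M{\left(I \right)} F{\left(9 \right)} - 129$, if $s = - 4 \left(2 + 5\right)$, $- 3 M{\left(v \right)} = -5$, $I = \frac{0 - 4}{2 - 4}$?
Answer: $- \frac{527}{3} \approx -175.67$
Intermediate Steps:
$I = 2$ ($I = - \frac{4}{-2} = \left(-4\right) \left(- \frac{1}{2}\right) = 2$)
$M{\left(v \right)} = \frac{5}{3}$ ($M{\left(v \right)} = \left(- \frac{1}{3}\right) \left(-5\right) = \frac{5}{3}$)
$s = -28$ ($s = \left(-4\right) 7 = -28$)
$F{\left(x \right)} = -28$
$M{\left(I \right)} F{\left(9 \right)} - 129 = \frac{5}{3} \left(-28\right) - 129 = - \frac{140}{3} - 129 = - \frac{527}{3}$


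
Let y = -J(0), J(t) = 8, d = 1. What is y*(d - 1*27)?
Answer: 208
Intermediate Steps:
y = -8 (y = -1*8 = -8)
y*(d - 1*27) = -8*(1 - 1*27) = -8*(1 - 27) = -8*(-26) = 208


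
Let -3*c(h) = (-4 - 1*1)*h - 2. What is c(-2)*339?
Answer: -904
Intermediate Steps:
c(h) = 2/3 + 5*h/3 (c(h) = -((-4 - 1*1)*h - 2)/3 = -((-4 - 1)*h - 2)/3 = -(-5*h - 2)/3 = -(-2 - 5*h)/3 = 2/3 + 5*h/3)
c(-2)*339 = (2/3 + (5/3)*(-2))*339 = (2/3 - 10/3)*339 = -8/3*339 = -904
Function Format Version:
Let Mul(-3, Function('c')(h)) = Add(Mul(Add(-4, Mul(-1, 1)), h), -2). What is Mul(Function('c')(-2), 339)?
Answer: -904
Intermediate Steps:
Function('c')(h) = Add(Rational(2, 3), Mul(Rational(5, 3), h)) (Function('c')(h) = Mul(Rational(-1, 3), Add(Mul(Add(-4, Mul(-1, 1)), h), -2)) = Mul(Rational(-1, 3), Add(Mul(Add(-4, -1), h), -2)) = Mul(Rational(-1, 3), Add(Mul(-5, h), -2)) = Mul(Rational(-1, 3), Add(-2, Mul(-5, h))) = Add(Rational(2, 3), Mul(Rational(5, 3), h)))
Mul(Function('c')(-2), 339) = Mul(Add(Rational(2, 3), Mul(Rational(5, 3), -2)), 339) = Mul(Add(Rational(2, 3), Rational(-10, 3)), 339) = Mul(Rational(-8, 3), 339) = -904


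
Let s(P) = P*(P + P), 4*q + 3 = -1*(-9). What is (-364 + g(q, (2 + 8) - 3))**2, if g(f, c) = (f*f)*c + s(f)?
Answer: 1890625/16 ≈ 1.1816e+5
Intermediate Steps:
q = 3/2 (q = -3/4 + (-1*(-9))/4 = -3/4 + (1/4)*9 = -3/4 + 9/4 = 3/2 ≈ 1.5000)
s(P) = 2*P**2 (s(P) = P*(2*P) = 2*P**2)
g(f, c) = 2*f**2 + c*f**2 (g(f, c) = (f*f)*c + 2*f**2 = f**2*c + 2*f**2 = c*f**2 + 2*f**2 = 2*f**2 + c*f**2)
(-364 + g(q, (2 + 8) - 3))**2 = (-364 + (3/2)**2*(2 + ((2 + 8) - 3)))**2 = (-364 + 9*(2 + (10 - 3))/4)**2 = (-364 + 9*(2 + 7)/4)**2 = (-364 + (9/4)*9)**2 = (-364 + 81/4)**2 = (-1375/4)**2 = 1890625/16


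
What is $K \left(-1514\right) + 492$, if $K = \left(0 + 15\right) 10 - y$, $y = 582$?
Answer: $654540$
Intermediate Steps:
$K = -432$ ($K = \left(0 + 15\right) 10 - 582 = 15 \cdot 10 - 582 = 150 - 582 = -432$)
$K \left(-1514\right) + 492 = \left(-432\right) \left(-1514\right) + 492 = 654048 + 492 = 654540$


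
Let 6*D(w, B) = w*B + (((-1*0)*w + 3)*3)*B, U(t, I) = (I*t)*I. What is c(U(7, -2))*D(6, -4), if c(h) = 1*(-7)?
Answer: 70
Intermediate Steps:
U(t, I) = t*I**2
c(h) = -7
D(w, B) = 3*B/2 + B*w/6 (D(w, B) = (w*B + (((-1*0)*w + 3)*3)*B)/6 = (B*w + ((0*w + 3)*3)*B)/6 = (B*w + ((0 + 3)*3)*B)/6 = (B*w + (3*3)*B)/6 = (B*w + 9*B)/6 = (9*B + B*w)/6 = 3*B/2 + B*w/6)
c(U(7, -2))*D(6, -4) = -7*(-4)*(9 + 6)/6 = -7*(-4)*15/6 = -7*(-10) = 70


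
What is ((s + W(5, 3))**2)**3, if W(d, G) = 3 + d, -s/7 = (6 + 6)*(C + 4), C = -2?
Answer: 16777216000000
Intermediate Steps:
s = -168 (s = -7*(6 + 6)*(-2 + 4) = -84*2 = -7*24 = -168)
((s + W(5, 3))**2)**3 = ((-168 + (3 + 5))**2)**3 = ((-168 + 8)**2)**3 = ((-160)**2)**3 = 25600**3 = 16777216000000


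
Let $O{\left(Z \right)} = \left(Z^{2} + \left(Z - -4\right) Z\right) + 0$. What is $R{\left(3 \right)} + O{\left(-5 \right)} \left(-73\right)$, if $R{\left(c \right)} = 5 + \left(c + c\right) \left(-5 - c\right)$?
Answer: $-2233$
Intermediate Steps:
$O{\left(Z \right)} = Z^{2} + Z \left(4 + Z\right)$ ($O{\left(Z \right)} = \left(Z^{2} + \left(Z + 4\right) Z\right) + 0 = \left(Z^{2} + \left(4 + Z\right) Z\right) + 0 = \left(Z^{2} + Z \left(4 + Z\right)\right) + 0 = Z^{2} + Z \left(4 + Z\right)$)
$R{\left(c \right)} = 5 + 2 c \left(-5 - c\right)$
$R{\left(3 \right)} + O{\left(-5 \right)} \left(-73\right) = \left(5 - 30 - 2 \cdot 3^{2}\right) + 2 \left(-5\right) \left(2 - 5\right) \left(-73\right) = \left(5 - 30 - 18\right) + 2 \left(-5\right) \left(-3\right) \left(-73\right) = \left(5 - 30 - 18\right) + 30 \left(-73\right) = -43 - 2190 = -2233$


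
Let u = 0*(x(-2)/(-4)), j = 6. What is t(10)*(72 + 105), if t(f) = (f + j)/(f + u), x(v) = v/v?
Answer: 1416/5 ≈ 283.20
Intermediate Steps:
x(v) = 1
u = 0 (u = 0*(1/(-4)) = 0*(1*(-¼)) = 0*(-¼) = 0)
t(f) = (6 + f)/f (t(f) = (f + 6)/(f + 0) = (6 + f)/f)
t(10)*(72 + 105) = ((6 + 10)/10)*(72 + 105) = ((⅒)*16)*177 = (8/5)*177 = 1416/5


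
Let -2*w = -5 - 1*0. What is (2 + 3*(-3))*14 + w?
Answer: -191/2 ≈ -95.500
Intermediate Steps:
w = 5/2 (w = -(-5 - 1*0)/2 = -(-5 + 0)/2 = -1/2*(-5) = 5/2 ≈ 2.5000)
(2 + 3*(-3))*14 + w = (2 + 3*(-3))*14 + 5/2 = (2 - 9)*14 + 5/2 = -7*14 + 5/2 = -98 + 5/2 = -191/2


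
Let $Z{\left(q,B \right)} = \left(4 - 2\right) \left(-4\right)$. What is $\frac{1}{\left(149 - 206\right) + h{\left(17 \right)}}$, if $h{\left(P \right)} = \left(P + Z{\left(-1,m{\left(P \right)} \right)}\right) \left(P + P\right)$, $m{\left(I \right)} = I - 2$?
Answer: $\frac{1}{249} \approx 0.0040161$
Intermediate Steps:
$m{\left(I \right)} = -2 + I$ ($m{\left(I \right)} = I - 2 = -2 + I$)
$Z{\left(q,B \right)} = -8$ ($Z{\left(q,B \right)} = 2 \left(-4\right) = -8$)
$h{\left(P \right)} = 2 P \left(-8 + P\right)$ ($h{\left(P \right)} = \left(P - 8\right) \left(P + P\right) = \left(-8 + P\right) 2 P = 2 P \left(-8 + P\right)$)
$\frac{1}{\left(149 - 206\right) + h{\left(17 \right)}} = \frac{1}{\left(149 - 206\right) + 2 \cdot 17 \left(-8 + 17\right)} = \frac{1}{-57 + 2 \cdot 17 \cdot 9} = \frac{1}{-57 + 306} = \frac{1}{249}$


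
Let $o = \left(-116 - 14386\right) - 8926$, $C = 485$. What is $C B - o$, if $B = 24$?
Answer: $35068$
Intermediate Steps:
$o = -23428$ ($o = -14502 - 8926 = -23428$)
$C B - o = 485 \cdot 24 - -23428 = 11640 + 23428 = 35068$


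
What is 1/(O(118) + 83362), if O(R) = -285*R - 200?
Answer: 1/49532 ≈ 2.0189e-5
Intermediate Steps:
O(R) = -200 - 285*R
1/(O(118) + 83362) = 1/((-200 - 285*118) + 83362) = 1/((-200 - 33630) + 83362) = 1/(-33830 + 83362) = 1/49532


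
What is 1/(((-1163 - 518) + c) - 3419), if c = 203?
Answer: -1/4897 ≈ -0.00020421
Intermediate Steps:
1/(((-1163 - 518) + c) - 3419) = 1/(((-1163 - 518) + 203) - 3419) = 1/((-1681 + 203) - 3419) = 1/(-1478 - 3419) = 1/(-4897) = -1/4897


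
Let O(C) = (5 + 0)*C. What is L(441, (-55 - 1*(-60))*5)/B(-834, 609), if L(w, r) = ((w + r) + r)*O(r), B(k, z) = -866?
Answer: -61375/866 ≈ -70.872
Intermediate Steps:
O(C) = 5*C
L(w, r) = 5*r*(w + 2*r) (L(w, r) = ((w + r) + r)*(5*r) = ((r + w) + r)*(5*r) = (w + 2*r)*(5*r) = 5*r*(w + 2*r))
L(441, (-55 - 1*(-60))*5)/B(-834, 609) = (5*((-55 - 1*(-60))*5)*(441 + 2*((-55 - 1*(-60))*5)))/(-866) = (5*((-55 + 60)*5)*(441 + 2*((-55 + 60)*5)))*(-1/866) = (5*(5*5)*(441 + 2*(5*5)))*(-1/866) = (5*25*(441 + 2*25))*(-1/866) = (5*25*(441 + 50))*(-1/866) = (5*25*491)*(-1/866) = 61375*(-1/866) = -61375/866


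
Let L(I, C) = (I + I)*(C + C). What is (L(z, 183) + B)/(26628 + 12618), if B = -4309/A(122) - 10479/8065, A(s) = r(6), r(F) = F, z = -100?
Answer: -3576962959/1899113940 ≈ -1.8835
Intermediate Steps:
L(I, C) = 4*C*I (L(I, C) = (2*I)*(2*C) = 4*C*I)
A(s) = 6
B = -34814959/48390 (B = -4309/6 - 10479/8065 = -34814959/48390 ≈ -719.47)
(L(z, 183) + B)/(26628 + 12618) = (4*183*(-100) - 34814959/48390)/(26628 + 12618) = (-73200 - 34814959/48390)/39246 = -3576962959/48390*1/39246 = -3576962959/1899113940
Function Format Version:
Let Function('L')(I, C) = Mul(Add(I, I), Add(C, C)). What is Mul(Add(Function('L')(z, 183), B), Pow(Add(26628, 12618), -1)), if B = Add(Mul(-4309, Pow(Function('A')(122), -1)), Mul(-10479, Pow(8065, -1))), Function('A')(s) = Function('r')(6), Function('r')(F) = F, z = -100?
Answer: Rational(-3576962959, 1899113940) ≈ -1.8835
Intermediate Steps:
Function('L')(I, C) = Mul(4, C, I) (Function('L')(I, C) = Mul(Mul(2, I), Mul(2, C)) = Mul(4, C, I))
Function('A')(s) = 6
B = Rational(-34814959, 48390) (B = Add(Mul(-4309, Pow(6, -1)), Mul(-10479, Pow(8065, -1))) = Add(Mul(-4309, Rational(1, 6)), Mul(-10479, Rational(1, 8065))) = Add(Rational(-4309, 6), Rational(-10479, 8065)) = Rational(-34814959, 48390) ≈ -719.47)
Mul(Add(Function('L')(z, 183), B), Pow(Add(26628, 12618), -1)) = Mul(Add(Mul(4, 183, -100), Rational(-34814959, 48390)), Pow(Add(26628, 12618), -1)) = Mul(Add(-73200, Rational(-34814959, 48390)), Pow(39246, -1)) = Mul(Rational(-3576962959, 48390), Rational(1, 39246)) = Rational(-3576962959, 1899113940)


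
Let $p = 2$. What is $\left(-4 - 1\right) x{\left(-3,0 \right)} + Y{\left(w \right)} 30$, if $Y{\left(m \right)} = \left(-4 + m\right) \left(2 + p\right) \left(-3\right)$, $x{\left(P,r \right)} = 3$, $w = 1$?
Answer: $1065$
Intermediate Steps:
$Y{\left(m \right)} = 48 - 12 m$ ($Y{\left(m \right)} = \left(-4 + m\right) \left(2 + 2\right) \left(-3\right) = \left(-4 + m\right) 4 \left(-3\right) = \left(-16 + 4 m\right) \left(-3\right) = 48 - 12 m$)
$\left(-4 - 1\right) x{\left(-3,0 \right)} + Y{\left(w \right)} 30 = \left(-4 - 1\right) 3 + \left(48 - 12\right) 30 = \left(-5\right) 3 + \left(48 - 12\right) 30 = -15 + 36 \cdot 30 = -15 + 1080 = 1065$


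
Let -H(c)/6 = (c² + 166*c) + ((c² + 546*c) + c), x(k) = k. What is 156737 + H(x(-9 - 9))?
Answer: 229853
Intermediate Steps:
H(c) = -4278*c - 12*c² (H(c) = -6*((c² + 166*c) + ((c² + 546*c) + c)) = -6*((c² + 166*c) + (c² + 547*c)) = -6*(2*c² + 713*c) = -4278*c - 12*c²)
156737 + H(x(-9 - 9)) = 156737 - 6*(-9 - 9)*(713 + 2*(-9 - 9)) = 156737 - 6*(-18)*(713 + 2*(-18)) = 156737 - 6*(-18)*(713 - 36) = 156737 - 6*(-18)*677 = 156737 + 73116 = 229853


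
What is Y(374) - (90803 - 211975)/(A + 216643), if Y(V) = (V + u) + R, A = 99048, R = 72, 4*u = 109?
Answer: 598087751/1262764 ≈ 473.63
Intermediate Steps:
u = 109/4 (u = (1/4)*109 = 109/4 ≈ 27.250)
Y(V) = 397/4 + V (Y(V) = (V + 109/4) + 72 = (109/4 + V) + 72 = 397/4 + V)
Y(374) - (90803 - 211975)/(A + 216643) = (397/4 + 374) - (90803 - 211975)/(99048 + 216643) = 1893/4 - (-121172)/315691 = 1893/4 - 1*(-121172/315691) = 1893/4 + 121172/315691 = 598087751/1262764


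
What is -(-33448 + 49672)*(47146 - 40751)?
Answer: -103752480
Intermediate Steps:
-(-33448 + 49672)*(47146 - 40751) = -16224*6395 = -1*103752480 = -103752480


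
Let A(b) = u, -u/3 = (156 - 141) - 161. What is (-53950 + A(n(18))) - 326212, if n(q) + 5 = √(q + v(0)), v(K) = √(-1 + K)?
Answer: -379724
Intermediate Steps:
n(q) = -5 + √(I + q) (n(q) = -5 + √(q + √(-1 + 0)) = -5 + √(q + √(-1)) = -5 + √(q + I) = -5 + √(I + q))
u = 438 (u = -3*((156 - 141) - 161) = -3*(15 - 161) = -3*(-146) = 438)
A(b) = 438
(-53950 + A(n(18))) - 326212 = (-53950 + 438) - 326212 = -53512 - 326212 = -379724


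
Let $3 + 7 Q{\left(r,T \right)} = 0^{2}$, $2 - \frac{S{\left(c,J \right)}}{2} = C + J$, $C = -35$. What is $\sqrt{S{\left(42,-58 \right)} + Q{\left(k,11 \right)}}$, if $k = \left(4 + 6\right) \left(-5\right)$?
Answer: $\frac{\sqrt{9289}}{7} \approx 13.768$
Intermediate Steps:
$S{\left(c,J \right)} = 74 - 2 J$ ($S{\left(c,J \right)} = 4 - 2 \left(-35 + J\right) = 4 - \left(-70 + 2 J\right) = 74 - 2 J$)
$k = -50$ ($k = 10 \left(-5\right) = -50$)
$Q{\left(r,T \right)} = - \frac{3}{7}$ ($Q{\left(r,T \right)} = - \frac{3}{7} + \frac{0^{2}}{7} = - \frac{3}{7} + \frac{1}{7} \cdot 0 = - \frac{3}{7} + 0 = - \frac{3}{7}$)
$\sqrt{S{\left(42,-58 \right)} + Q{\left(k,11 \right)}} = \sqrt{\left(74 - -116\right) - \frac{3}{7}} = \sqrt{\left(74 + 116\right) - \frac{3}{7}} = \sqrt{190 - \frac{3}{7}} = \sqrt{\frac{1327}{7}} = \frac{\sqrt{9289}}{7}$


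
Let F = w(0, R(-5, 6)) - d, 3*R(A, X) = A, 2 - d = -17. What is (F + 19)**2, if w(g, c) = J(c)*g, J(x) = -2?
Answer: 0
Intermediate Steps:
d = 19 (d = 2 - 1*(-17) = 2 + 17 = 19)
R(A, X) = A/3
w(g, c) = -2*g
F = -19 (F = -2*0 - 1*19 = 0 - 19 = -19)
(F + 19)**2 = (-19 + 19)**2 = 0**2 = 0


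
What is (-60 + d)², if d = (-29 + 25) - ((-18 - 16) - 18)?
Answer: 144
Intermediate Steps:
d = 48 (d = -4 - (-34 - 18) = -4 - 1*(-52) = -4 + 52 = 48)
(-60 + d)² = (-60 + 48)² = (-12)² = 144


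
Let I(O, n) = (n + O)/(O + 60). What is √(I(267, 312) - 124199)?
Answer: I*√1475587282/109 ≈ 352.42*I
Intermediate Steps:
I(O, n) = (O + n)/(60 + O)
√(I(267, 312) - 124199) = √((267 + 312)/(60 + 267) - 124199) = √(579/327 - 124199) = √((1/327)*579 - 124199) = √(193/109 - 124199) = √(-13537498/109) = I*√1475587282/109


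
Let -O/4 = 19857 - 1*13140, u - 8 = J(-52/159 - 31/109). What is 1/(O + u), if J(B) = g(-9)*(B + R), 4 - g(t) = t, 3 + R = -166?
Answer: -17331/503724628 ≈ -3.4406e-5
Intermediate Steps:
R = -169 (R = -3 - 166 = -169)
g(t) = 4 - t
J(B) = -2197 + 13*B (J(B) = (4 - 1*(-9))*(B - 169) = (4 + 9)*(-169 + B) = 13*(-169 + B) = -2197 + 13*B)
u = -38075320/17331 (u = 8 + (-2197 + 13*(-52/159 - 31/109)) = 8 + (-2197 + 13*(-10597/17331)) = 8 + (-2197 - 137761/17331) = 8 - 38213968/17331 = -38075320/17331 ≈ -2196.9)
O = -26868 (O = -4*(19857 - 1*13140) = -4*(19857 - 13140) = -4*6717 = -26868)
1/(O + u) = 1/(-26868 - 38075320/17331) = 1/(-503724628/17331) = -17331/503724628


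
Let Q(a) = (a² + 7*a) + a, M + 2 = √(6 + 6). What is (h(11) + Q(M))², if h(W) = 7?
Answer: 241 + 112*√3 ≈ 434.99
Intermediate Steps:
M = -2 + 2*√3 (M = -2 + √(6 + 6) = -2 + √12 = -2 + 2*√3 ≈ 1.4641)
Q(a) = a² + 8*a
(h(11) + Q(M))² = (7 + (-2 + 2*√3)*(8 + (-2 + 2*√3)))² = (7 + (-2 + 2*√3)*(6 + 2*√3))²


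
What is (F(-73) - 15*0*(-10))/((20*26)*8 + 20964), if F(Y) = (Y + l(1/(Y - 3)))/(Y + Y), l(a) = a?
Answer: 5549/278775904 ≈ 1.9905e-5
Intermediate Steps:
F(Y) = (Y + 1/(-3 + Y))/(2*Y) (F(Y) = (Y + 1/(Y - 3))/(Y + Y) = (Y + 1/(-3 + Y))/((2*Y)) = (Y + 1/(-3 + Y))*(1/(2*Y)) = (Y + 1/(-3 + Y))/(2*Y))
(F(-73) - 15*0*(-10))/((20*26)*8 + 20964) = ((1/2)*(1 - 73*(-3 - 73))/(-73*(-3 - 73)) - 15*0*(-10))/((20*26)*8 + 20964) = ((1/2)*(-1/73)*(1 - 73*(-76))/(-76) + 0*(-10))/(520*8 + 20964) = ((1/2)*(-1/73)*(-1/76)*(1 + 5548) + 0)/(4160 + 20964) = ((1/2)*(-1/73)*(-1/76)*5549 + 0)/25124 = (5549/11096 + 0)*(1/25124) = (5549/11096)*(1/25124) = 5549/278775904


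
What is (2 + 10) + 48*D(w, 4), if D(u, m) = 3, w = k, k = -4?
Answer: 156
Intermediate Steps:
w = -4
(2 + 10) + 48*D(w, 4) = (2 + 10) + 48*3 = 12 + 144 = 156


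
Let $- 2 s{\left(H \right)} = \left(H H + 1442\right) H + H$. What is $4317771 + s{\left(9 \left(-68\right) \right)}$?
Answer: $119369793$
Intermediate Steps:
$s{\left(H \right)} = - \frac{H}{2} - \frac{H \left(1442 + H^{2}\right)}{2}$ ($s{\left(H \right)} = - \frac{\left(H H + 1442\right) H + H}{2} = - \frac{\left(H^{2} + 1442\right) H + H}{2} = - \frac{\left(1442 + H^{2}\right) H + H}{2} = - \frac{H \left(1442 + H^{2}\right) + H}{2} = - \frac{H + H \left(1442 + H^{2}\right)}{2} = - \frac{H}{2} - \frac{H \left(1442 + H^{2}\right)}{2}$)
$4317771 + s{\left(9 \left(-68\right) \right)} = 4317771 - \frac{9 \left(-68\right) \left(1443 + \left(9 \left(-68\right)\right)^{2}\right)}{2} = 4317771 - - 306 \left(1443 + \left(-612\right)^{2}\right) = 4317771 - - 306 \left(1443 + 374544\right) = 4317771 - \left(-306\right) 375987 = 4317771 + 115052022 = 119369793$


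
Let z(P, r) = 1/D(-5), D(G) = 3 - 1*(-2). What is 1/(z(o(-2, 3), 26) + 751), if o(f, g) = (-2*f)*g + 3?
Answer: 5/3756 ≈ 0.0013312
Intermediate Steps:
D(G) = 5 (D(G) = 3 + 2 = 5)
o(f, g) = 3 - 2*f*g (o(f, g) = -2*f*g + 3 = 3 - 2*f*g)
z(P, r) = 1/5
1/(z(o(-2, 3), 26) + 751) = 1/(1/5 + 751) = 1/(3756/5) = 5/3756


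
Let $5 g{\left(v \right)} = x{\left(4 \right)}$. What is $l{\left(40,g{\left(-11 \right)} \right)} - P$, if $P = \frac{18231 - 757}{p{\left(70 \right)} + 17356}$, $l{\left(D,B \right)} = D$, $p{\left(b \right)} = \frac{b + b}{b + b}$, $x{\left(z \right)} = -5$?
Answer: $\frac{676806}{17357} \approx 38.993$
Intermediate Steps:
$p{\left(b \right)} = 1$ ($p{\left(b \right)} = \frac{2 b}{2 b} = 2 b \frac{1}{2 b} = 1$)
$g{\left(v \right)} = -1$ ($g{\left(v \right)} = \frac{1}{5} \left(-5\right) = -1$)
$P = \frac{17474}{17357}$ ($P = \frac{18231 - 757}{1 + 17356} = \frac{17474}{17357} \approx 1.0067$)
$l{\left(40,g{\left(-11 \right)} \right)} - P = 40 - \frac{17474}{17357} = \frac{676806}{17357}$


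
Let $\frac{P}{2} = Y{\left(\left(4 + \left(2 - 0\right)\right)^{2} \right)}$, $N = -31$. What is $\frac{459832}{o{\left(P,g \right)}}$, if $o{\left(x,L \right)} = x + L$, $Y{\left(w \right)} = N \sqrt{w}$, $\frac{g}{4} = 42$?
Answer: $- \frac{114958}{51} \approx -2254.1$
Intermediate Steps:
$g = 168$ ($g = 4 \cdot 42 = 168$)
$Y{\left(w \right)} = - 31 \sqrt{w}$
$P = -372$ ($P = 2 \left(- 31 \sqrt{\left(4 + \left(2 - 0\right)\right)^{2}}\right) = 2 \left(- 31 \sqrt{\left(4 + \left(2 + 0\right)\right)^{2}}\right) = 2 \left(- 31 \sqrt{\left(4 + 2\right)^{2}}\right) = 2 \left(- 31 \sqrt{6^{2}}\right) = 2 \left(- 31 \sqrt{36}\right) = 2 \left(\left(-31\right) 6\right) = 2 \left(-186\right) = -372$)
$o{\left(x,L \right)} = L + x$
$\frac{459832}{o{\left(P,g \right)}} = \frac{459832}{168 - 372} = \frac{459832}{-204} = 459832 \left(- \frac{1}{204}\right) = - \frac{114958}{51}$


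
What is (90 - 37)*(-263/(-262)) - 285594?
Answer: -74811689/262 ≈ -2.8554e+5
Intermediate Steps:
(90 - 37)*(-263/(-262)) - 285594 = 53*(-263*(-1/262)) - 285594 = 53*(263/262) - 285594 = 13939/262 - 285594 = -74811689/262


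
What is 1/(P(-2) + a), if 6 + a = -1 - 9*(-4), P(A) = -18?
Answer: 1/11 ≈ 0.090909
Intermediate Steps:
a = 29 (a = -6 + (-1 - 9*(-4)) = -6 + (-1 + 36) = -6 + 35 = 29)
1/(P(-2) + a) = 1/(-18 + 29) = 1/11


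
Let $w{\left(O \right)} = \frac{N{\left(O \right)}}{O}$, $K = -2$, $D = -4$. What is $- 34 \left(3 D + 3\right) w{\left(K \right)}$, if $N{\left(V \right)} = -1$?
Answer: $153$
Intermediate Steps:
$w{\left(O \right)} = - \frac{1}{O}$
$- 34 \left(3 D + 3\right) w{\left(K \right)} = - 34 \left(3 \left(-4\right) + 3\right) \left(- \frac{1}{-2}\right) = - 34 \left(-12 + 3\right) \left(\left(-1\right) \left(- \frac{1}{2}\right)\right) = \left(-34\right) \left(-9\right) \frac{1}{2} = 306 \cdot \frac{1}{2} = 153$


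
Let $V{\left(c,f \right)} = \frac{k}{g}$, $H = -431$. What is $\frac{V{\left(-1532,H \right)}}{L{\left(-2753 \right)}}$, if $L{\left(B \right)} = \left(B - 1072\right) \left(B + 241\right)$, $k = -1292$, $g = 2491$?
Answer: $- \frac{19}{351978300} \approx -5.3981 \cdot 10^{-8}$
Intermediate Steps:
$V{\left(c,f \right)} = - \frac{1292}{2491}$
$L{\left(B \right)} = \left(-1072 + B\right) \left(241 + B\right)$
$\frac{V{\left(-1532,H \right)}}{L{\left(-2753 \right)}} = - \frac{1292}{2491 \left(-258352 + \left(-2753\right)^{2} - -2287743\right)} = - \frac{1292}{2491 \left(-258352 + 7579009 + 2287743\right)} = - \frac{1292}{2491 \cdot 9608400} = \left(- \frac{1292}{2491}\right) \frac{1}{9608400} = - \frac{19}{351978300}$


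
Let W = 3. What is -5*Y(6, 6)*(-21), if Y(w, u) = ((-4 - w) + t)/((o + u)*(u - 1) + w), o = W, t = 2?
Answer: -280/17 ≈ -16.471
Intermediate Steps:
o = 3
Y(w, u) = (-2 - w)/(w + (-1 + u)*(3 + u)) (Y(w, u) = ((-4 - w) + 2)/((3 + u)*(u - 1) + w) = (-2 - w)/((3 + u)*(-1 + u) + w) = (-2 - w)/((-1 + u)*(3 + u) + w) = (-2 - w)/(w + (-1 + u)*(3 + u)))
-5*Y(6, 6)*(-21) = -5*(-2 - 1*6)/(-3 + 6 + 6² + 2*6)*(-21) = -5*(-2 - 6)/(-3 + 6 + 36 + 12)*(-21) = -5*(-8)/51*(-21) = -5*(-8/51)*(-21) = (40/51)*(-21) = -280/17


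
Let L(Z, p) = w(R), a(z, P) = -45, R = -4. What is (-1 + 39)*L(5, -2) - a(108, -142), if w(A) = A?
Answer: -107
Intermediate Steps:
L(Z, p) = -4
(-1 + 39)*L(5, -2) - a(108, -142) = (-1 + 39)*(-4) - 1*(-45) = 38*(-4) + 45 = -152 + 45 = -107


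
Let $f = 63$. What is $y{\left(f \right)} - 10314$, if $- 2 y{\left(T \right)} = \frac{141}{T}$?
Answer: $- \frac{433235}{42} \approx -10315.0$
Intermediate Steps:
$y{\left(T \right)} = - \frac{141}{2 T}$ ($y{\left(T \right)} = - \frac{141 \frac{1}{T}}{2} = - \frac{141}{2 T}$)
$y{\left(f \right)} - 10314 = - \frac{141}{2 \cdot 63} - 10314 = \left(- \frac{141}{2}\right) \frac{1}{63} - 10314 = - \frac{47}{42} - 10314 = - \frac{433235}{42}$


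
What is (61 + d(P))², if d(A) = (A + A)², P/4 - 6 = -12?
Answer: 5593225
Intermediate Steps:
P = -24 (P = 24 + 4*(-12) = 24 - 48 = -24)
d(A) = 4*A² (d(A) = (2*A)² = 4*A²)
(61 + d(P))² = (61 + 4*(-24)²)² = (61 + 4*576)² = (61 + 2304)² = 2365² = 5593225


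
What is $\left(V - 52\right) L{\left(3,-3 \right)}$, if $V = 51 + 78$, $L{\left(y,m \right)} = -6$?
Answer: $-462$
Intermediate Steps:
$V = 129$
$\left(V - 52\right) L{\left(3,-3 \right)} = \left(129 - 52\right) \left(-6\right) = 77 \left(-6\right) = -462$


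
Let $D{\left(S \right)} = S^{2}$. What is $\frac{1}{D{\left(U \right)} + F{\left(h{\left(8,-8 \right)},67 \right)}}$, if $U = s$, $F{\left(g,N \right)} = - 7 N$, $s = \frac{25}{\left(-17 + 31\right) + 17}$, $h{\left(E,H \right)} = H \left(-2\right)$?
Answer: $- \frac{961}{450084} \approx -0.0021352$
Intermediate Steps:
$h{\left(E,H \right)} = - 2 H$
$s = \frac{25}{31}$ ($s = \frac{25}{14 + 17} = \frac{25}{31} \approx 0.80645$)
$U = \frac{25}{31} \approx 0.80645$
$\frac{1}{D{\left(U \right)} + F{\left(h{\left(8,-8 \right)},67 \right)}} = \frac{1}{\left(\frac{25}{31}\right)^{2} - 469} = \frac{1}{\frac{625}{961} - 469} = \frac{1}{- \frac{450084}{961}} = - \frac{961}{450084}$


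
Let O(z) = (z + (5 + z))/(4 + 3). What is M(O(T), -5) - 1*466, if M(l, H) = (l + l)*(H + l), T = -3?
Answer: -22762/49 ≈ -464.53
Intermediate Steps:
O(z) = 5/7 + 2*z/7 (O(z) = (5 + 2*z)/7 = (5 + 2*z)*(⅐) = 5/7 + 2*z/7)
M(l, H) = 2*l*(H + l) (M(l, H) = (2*l)*(H + l) = 2*l*(H + l))
M(O(T), -5) - 1*466 = 2*(5/7 + (2/7)*(-3))*(-5 + (5/7 + (2/7)*(-3))) - 1*466 = 2*(5/7 - 6/7)*(-5 + (5/7 - 6/7)) - 466 = 2*(-⅐)*(-5 - ⅐) - 466 = 2*(-⅐)*(-36/7) - 466 = 72/49 - 466 = -22762/49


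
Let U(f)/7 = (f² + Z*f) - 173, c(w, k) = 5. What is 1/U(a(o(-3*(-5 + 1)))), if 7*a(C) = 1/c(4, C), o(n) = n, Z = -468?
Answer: -175/228304 ≈ -0.00076652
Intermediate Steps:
a(C) = 1/35 (a(C) = (⅐)/5 = (⅐)*(⅕) = 1/35)
U(f) = -1211 - 3276*f + 7*f² (U(f) = 7*((f² - 468*f) - 173) = 7*(-173 + f² - 468*f) = -1211 - 3276*f + 7*f²)
1/U(a(o(-3*(-5 + 1)))) = 1/(-1211 - 3276*1/35 + 7*(1/35)²) = 1/(-1211 - 468/5 + 7*(1/1225)) = 1/(-1211 - 468/5 + 1/175) = 1/(-228304/175) = -175/228304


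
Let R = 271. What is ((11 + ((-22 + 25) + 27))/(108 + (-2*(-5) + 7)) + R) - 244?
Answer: 3416/125 ≈ 27.328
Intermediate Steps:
((11 + ((-22 + 25) + 27))/(108 + (-2*(-5) + 7)) + R) - 244 = ((11 + ((-22 + 25) + 27))/(108 + (-2*(-5) + 7)) + 271) - 244 = ((11 + (3 + 27))/(108 + (10 + 7)) + 271) - 244 = ((11 + 30)/(108 + 17) + 271) - 244 = (41/125 + 271) - 244 = 33916/125 - 244 = 3416/125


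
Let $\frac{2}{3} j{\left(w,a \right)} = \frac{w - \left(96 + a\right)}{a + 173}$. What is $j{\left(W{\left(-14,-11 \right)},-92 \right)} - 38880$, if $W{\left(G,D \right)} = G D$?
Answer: $- \frac{349895}{9} \approx -38877.0$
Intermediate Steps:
$W{\left(G,D \right)} = D G$
$j{\left(w,a \right)} = \frac{3 \left(-96 + w - a\right)}{2 \left(173 + a\right)}$ ($j{\left(w,a \right)} = \frac{3 \frac{w - \left(96 + a\right)}{a + 173}}{2} = \frac{3 \frac{-96 + w - a}{173 + a}}{2} = \frac{3 \left(-96 + w - a\right)}{2 \left(173 + a\right)}$)
$j{\left(W{\left(-14,-11 \right)},-92 \right)} - 38880 = \frac{3 \left(-96 - -154 - -92\right)}{2 \left(173 - 92\right)} - 38880 = \frac{3 \left(-96 + 154 + 92\right)}{2 \cdot 81} - 38880 = \frac{3}{2} \cdot \frac{1}{81} \cdot 150 - 38880 = \frac{25}{9} - 38880 = - \frac{349895}{9}$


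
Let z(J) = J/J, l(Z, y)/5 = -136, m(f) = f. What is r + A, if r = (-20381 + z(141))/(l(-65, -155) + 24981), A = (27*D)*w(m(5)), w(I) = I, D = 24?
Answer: 78714860/24301 ≈ 3239.2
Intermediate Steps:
l(Z, y) = -680 (l(Z, y) = 5*(-136) = -680)
A = 3240 (A = (27*24)*5 = 648*5 = 3240)
z(J) = 1
r = -20380/24301 (r = (-20381 + 1)/(-680 + 24981) = -20380/24301 ≈ -0.83865)
r + A = -20380/24301 + 3240 = 78714860/24301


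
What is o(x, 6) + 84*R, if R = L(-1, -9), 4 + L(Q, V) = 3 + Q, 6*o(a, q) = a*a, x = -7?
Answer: -959/6 ≈ -159.83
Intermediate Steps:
o(a, q) = a²/6 (o(a, q) = (a*a)/6 = a²/6)
L(Q, V) = -1 + Q (L(Q, V) = -4 + (3 + Q) = -1 + Q)
R = -2 (R = -1 - 1 = -2)
o(x, 6) + 84*R = (⅙)*(-7)² + 84*(-2) = (⅙)*49 - 168 = 49/6 - 168 = -959/6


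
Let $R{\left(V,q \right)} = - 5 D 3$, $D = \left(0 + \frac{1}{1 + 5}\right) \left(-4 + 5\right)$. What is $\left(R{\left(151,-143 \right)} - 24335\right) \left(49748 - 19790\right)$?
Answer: $-729102825$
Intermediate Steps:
$D = \frac{1}{6}$ ($D = \left(0 + \frac{1}{6}\right) 1 = \frac{1}{6} \cdot 1 = \frac{1}{6} \approx 0.16667$)
$R{\left(V,q \right)} = - \frac{5}{2}$ ($R{\left(V,q \right)} = \left(-5\right) \frac{1}{6} \cdot 3 = \left(- \frac{5}{6}\right) 3 = - \frac{5}{2}$)
$\left(R{\left(151,-143 \right)} - 24335\right) \left(49748 - 19790\right) = \left(- \frac{5}{2} - 24335\right) \left(49748 - 19790\right) = \left(- \frac{48675}{2}\right) 29958 = -729102825$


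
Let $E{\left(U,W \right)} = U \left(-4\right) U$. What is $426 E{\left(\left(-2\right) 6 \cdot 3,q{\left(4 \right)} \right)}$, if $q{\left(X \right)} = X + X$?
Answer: $-2208384$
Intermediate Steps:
$q{\left(X \right)} = 2 X$
$E{\left(U,W \right)} = - 4 U^{2}$ ($E{\left(U,W \right)} = - 4 U U = - 4 U^{2}$)
$426 E{\left(\left(-2\right) 6 \cdot 3,q{\left(4 \right)} \right)} = 426 \left(- 4 \left(\left(-2\right) 6 \cdot 3\right)^{2}\right) = 426 \left(- 4 \left(\left(-12\right) 3\right)^{2}\right) = 426 \left(- 4 \left(-36\right)^{2}\right) = 426 \left(\left(-4\right) 1296\right) = 426 \left(-5184\right) = -2208384$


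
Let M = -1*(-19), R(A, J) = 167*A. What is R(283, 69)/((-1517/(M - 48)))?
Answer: 1370569/1517 ≈ 903.47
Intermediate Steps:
M = 19
R(283, 69)/((-1517/(M - 48))) = (167*283)/((-1517/(19 - 48))) = 47261/((-1517/(-29))) = 47261/((-1/29*(-1517))) = 47261/(1517/29) = 47261*(29/1517) = 1370569/1517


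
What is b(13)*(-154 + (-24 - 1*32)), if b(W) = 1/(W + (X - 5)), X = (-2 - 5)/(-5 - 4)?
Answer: -1890/79 ≈ -23.924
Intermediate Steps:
X = 7/9 (X = -7/(-9) = -7*(-1/9) = 7/9 ≈ 0.77778)
b(W) = 1/(-38/9 + W) (b(W) = 1/(W + (7/9 - 5)) = 1/(W - 38/9) = 1/(-38/9 + W))
b(13)*(-154 + (-24 - 1*32)) = (9/(-38 + 9*13))*(-154 + (-24 - 1*32)) = (9/(-38 + 117))*(-154 + (-24 - 32)) = (9/79)*(-154 - 56) = (9*(1/79))*(-210) = (9/79)*(-210) = -1890/79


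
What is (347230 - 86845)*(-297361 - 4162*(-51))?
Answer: -22158503115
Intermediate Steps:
(347230 - 86845)*(-297361 - 4162*(-51)) = 260385*(-297361 + 212262) = 260385*(-85099) = -22158503115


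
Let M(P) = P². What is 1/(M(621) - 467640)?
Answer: -1/81999 ≈ -1.2195e-5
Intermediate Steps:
1/(M(621) - 467640) = 1/(621² - 467640) = 1/(385641 - 467640) = 1/(-81999) = -1/81999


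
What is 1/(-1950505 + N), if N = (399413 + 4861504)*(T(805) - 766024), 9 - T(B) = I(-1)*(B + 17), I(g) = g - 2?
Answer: -1/4016969864938 ≈ -2.4894e-13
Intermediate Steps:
I(g) = -2 + g
T(B) = 60 + 3*B (T(B) = 9 - (-2 - 1)*(B + 17) = 9 - (-3)*(17 + B) = 9 - (-51 - 3*B) = 9 + (51 + 3*B) = 60 + 3*B)
N = -4016967914433 (N = (399413 + 4861504)*((60 + 3*805) - 766024) = 5260917*((60 + 2415) - 766024) = 5260917*(2475 - 766024) = 5260917*(-763549) = -4016967914433)
1/(-1950505 + N) = 1/(-1950505 - 4016967914433) = 1/(-4016969864938) = -1/4016969864938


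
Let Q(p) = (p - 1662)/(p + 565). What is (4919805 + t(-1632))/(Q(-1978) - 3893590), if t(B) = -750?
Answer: -1390124943/1100327806 ≈ -1.2634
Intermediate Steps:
Q(p) = (-1662 + p)/(565 + p)
(4919805 + t(-1632))/(Q(-1978) - 3893590) = (4919805 - 750)/((-1662 - 1978)/(565 - 1978) - 3893590) = 4919055/(-3640/(-1413) - 3893590) = 4919055/(-1/1413*(-3640) - 3893590) = 4919055/(3640/1413 - 3893590) = 4919055/(-5501639030/1413) = 4919055*(-1413/5501639030) = -1390124943/1100327806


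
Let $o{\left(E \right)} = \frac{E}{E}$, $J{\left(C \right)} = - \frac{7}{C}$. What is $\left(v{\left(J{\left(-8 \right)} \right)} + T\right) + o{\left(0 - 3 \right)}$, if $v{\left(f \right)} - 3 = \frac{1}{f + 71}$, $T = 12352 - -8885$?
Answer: $\frac{12213583}{575} \approx 21241.0$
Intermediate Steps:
$T = 21237$ ($T = 12352 + 8885 = 21237$)
$o{\left(E \right)} = 1$
$v{\left(f \right)} = 3 + \frac{1}{71 + f}$ ($v{\left(f \right)} = 3 + \frac{1}{f + 71} = 3 + \frac{1}{71 + f}$)
$\left(v{\left(J{\left(-8 \right)} \right)} + T\right) + o{\left(0 - 3 \right)} = \left(\frac{214 + 3 \left(- \frac{7}{-8}\right)}{71 - \frac{7}{-8}} + 21237\right) + 1 = \left(\frac{214 + 3 \left(\left(-7\right) \left(- \frac{1}{8}\right)\right)}{71 - - \frac{7}{8}} + 21237\right) + 1 = \left(\frac{214 + 3 \cdot \frac{7}{8}}{71 + \frac{7}{8}} + 21237\right) + 1 = \left(\frac{214 + \frac{21}{8}}{\frac{575}{8}} + 21237\right) + 1 = \left(\frac{8}{575} \cdot \frac{1733}{8} + 21237\right) + 1 = \left(\frac{1733}{575} + 21237\right) + 1 = \frac{12213008}{575} + 1 = \frac{12213583}{575}$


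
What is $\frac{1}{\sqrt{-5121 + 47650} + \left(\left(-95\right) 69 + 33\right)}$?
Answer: $- \frac{6522}{42493955} - \frac{\sqrt{42529}}{42493955} \approx -0.00015833$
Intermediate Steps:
$\frac{1}{\sqrt{-5121 + 47650} + \left(\left(-95\right) 69 + 33\right)} = \frac{1}{\sqrt{42529} + \left(-6555 + 33\right)} = \frac{1}{\sqrt{42529} - 6522} = \frac{1}{-6522 + \sqrt{42529}}$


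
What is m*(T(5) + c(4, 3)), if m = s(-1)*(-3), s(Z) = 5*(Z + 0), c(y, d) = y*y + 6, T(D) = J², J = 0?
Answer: 330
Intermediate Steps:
T(D) = 0 (T(D) = 0² = 0)
c(y, d) = 6 + y² (c(y, d) = y² + 6 = 6 + y²)
s(Z) = 5*Z
m = 15 (m = (5*(-1))*(-3) = -5*(-3) = 15)
m*(T(5) + c(4, 3)) = 15*(0 + (6 + 4²)) = 15*(0 + (6 + 16)) = 15*(0 + 22) = 15*22 = 330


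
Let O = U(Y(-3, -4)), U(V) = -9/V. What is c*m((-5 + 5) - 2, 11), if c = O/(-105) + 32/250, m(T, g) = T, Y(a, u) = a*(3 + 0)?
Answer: -622/2625 ≈ -0.23695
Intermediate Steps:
Y(a, u) = 3*a (Y(a, u) = a*3 = 3*a)
O = 1 (O = -9/(3*(-3)) = -9/(-9) = -9*(-⅑) = 1)
c = 311/2625 (c = 1/(-105) + 32/250 = 1*(-1/105) + 32*(1/250) = -1/105 + 16/125 = 311/2625 ≈ 0.11848)
c*m((-5 + 5) - 2, 11) = 311*((-5 + 5) - 2)/2625 = 311*(0 - 2)/2625 = (311/2625)*(-2) = -622/2625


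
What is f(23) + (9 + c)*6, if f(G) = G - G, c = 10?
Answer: 114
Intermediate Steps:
f(G) = 0
f(23) + (9 + c)*6 = 0 + (9 + 10)*6 = 0 + 19*6 = 0 + 114 = 114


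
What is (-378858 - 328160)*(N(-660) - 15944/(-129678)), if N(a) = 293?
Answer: -13437441997382/64839 ≈ -2.0724e+8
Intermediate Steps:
(-378858 - 328160)*(N(-660) - 15944/(-129678)) = (-378858 - 328160)*(293 - 15944/(-129678)) = -707018*(293 - 15944*(-1/129678)) = -707018*(293 + 7972/64839) = -707018*19005799/64839 = -13437441997382/64839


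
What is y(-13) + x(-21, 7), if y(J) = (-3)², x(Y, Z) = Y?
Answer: -12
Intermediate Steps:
y(J) = 9
y(-13) + x(-21, 7) = 9 - 21 = -12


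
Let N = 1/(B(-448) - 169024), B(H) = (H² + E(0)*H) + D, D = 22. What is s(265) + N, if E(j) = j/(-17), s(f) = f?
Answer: 8401031/31702 ≈ 265.00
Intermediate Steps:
E(j) = -j/17 (E(j) = j*(-1/17) = -j/17)
B(H) = 22 + H² (B(H) = (H² + (-1/17*0)*H) + 22 = (H² + 0*H) + 22 = (H² + 0) + 22 = H² + 22 = 22 + H²)
N = 1/31702 (N = 1/((22 + (-448)²) - 169024) = 1/((22 + 200704) - 169024) = 1/(200726 - 169024) = 1/31702 ≈ 3.1544e-5)
s(265) + N = 265 + 1/31702 = 8401031/31702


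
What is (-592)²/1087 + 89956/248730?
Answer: 43634346446/135184755 ≈ 322.78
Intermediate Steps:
(-592)²/1087 + 89956/248730 = 350464*(1/1087) + 89956*(1/248730) = 350464/1087 + 44978/124365 = 43634346446/135184755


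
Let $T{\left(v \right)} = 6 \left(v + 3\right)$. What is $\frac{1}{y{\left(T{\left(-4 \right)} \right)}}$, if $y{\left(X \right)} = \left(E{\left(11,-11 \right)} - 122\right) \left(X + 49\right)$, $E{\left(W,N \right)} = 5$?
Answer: $- \frac{1}{5031} \approx -0.00019877$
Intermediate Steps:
$T{\left(v \right)} = 18 + 6 v$ ($T{\left(v \right)} = 6 \left(3 + v\right) = 18 + 6 v$)
$y{\left(X \right)} = -5733 - 117 X$ ($y{\left(X \right)} = \left(5 - 122\right) \left(X + 49\right) = - 117 \left(49 + X\right) = -5733 - 117 X$)
$\frac{1}{y{\left(T{\left(-4 \right)} \right)}} = \frac{1}{-5733 - 117 \left(18 + 6 \left(-4\right)\right)} = \frac{1}{-5733 - 117 \left(18 - 24\right)} = \frac{1}{-5733 - -702} = \frac{1}{-5733 + 702} = \frac{1}{-5031} = - \frac{1}{5031}$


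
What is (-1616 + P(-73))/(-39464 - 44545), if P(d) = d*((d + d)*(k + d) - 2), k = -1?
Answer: 790162/84009 ≈ 9.4057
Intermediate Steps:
P(d) = d*(-2 + 2*d*(-1 + d)) (P(d) = d*((d + d)*(-1 + d) - 2) = d*((2*d)*(-1 + d) - 2) = d*(2*d*(-1 + d) - 2) = d*(-2 + 2*d*(-1 + d)))
(-1616 + P(-73))/(-39464 - 44545) = (-1616 + 2*(-73)*(-1 + (-73)² - 1*(-73)))/(-39464 - 44545) = (-1616 + 2*(-73)*(-1 + 5329 + 73))/(-84009) = (-1616 + 2*(-73)*5401)*(-1/84009) = (-1616 - 788546)*(-1/84009) = -790162*(-1/84009) = 790162/84009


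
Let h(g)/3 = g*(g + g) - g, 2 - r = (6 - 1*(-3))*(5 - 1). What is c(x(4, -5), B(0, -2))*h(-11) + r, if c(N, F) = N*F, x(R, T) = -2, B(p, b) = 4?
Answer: -6106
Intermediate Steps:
c(N, F) = F*N
r = -34 (r = 2 - (6 - 1*(-3))*(5 - 1) = 2 - (6 + 3)*4 = 2 - 9*4 = 2 - 1*36 = 2 - 36 = -34)
h(g) = -3*g + 6*g² (h(g) = 3*(g*(g + g) - g) = 3*(g*(2*g) - g) = 3*(2*g² - g) = 3*(-g + 2*g²) = -3*g + 6*g²)
c(x(4, -5), B(0, -2))*h(-11) + r = (4*(-2))*(3*(-11)*(-1 + 2*(-11))) - 34 = -24*(-11)*(-1 - 22) - 34 = -24*(-11)*(-23) - 34 = -8*759 - 34 = -6072 - 34 = -6106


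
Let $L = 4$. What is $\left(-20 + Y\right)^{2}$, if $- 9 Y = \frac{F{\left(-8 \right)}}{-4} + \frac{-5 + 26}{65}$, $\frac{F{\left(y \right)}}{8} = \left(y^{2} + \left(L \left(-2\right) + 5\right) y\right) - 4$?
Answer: $\frac{7921}{4225} \approx 1.8748$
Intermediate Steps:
$F{\left(y \right)} = -32 - 24 y + 8 y^{2}$ ($F{\left(y \right)} = 8 \left(\left(y^{2} + \left(4 \left(-2\right) + 5\right) y\right) - 4\right) = 8 \left(\left(y^{2} + \left(-8 + 5\right) y\right) - 4\right) = 8 \left(\left(y^{2} - 3 y\right) - 4\right) = 8 \left(-4 + y^{2} - 3 y\right) = -32 - 24 y + 8 y^{2}$)
$Y = \frac{1211}{65}$ ($Y = - \frac{\frac{-32 - -192 + 8 \left(-8\right)^{2}}{-4} + \frac{-5 + 26}{65}}{9} = - \frac{\left(-32 + 192 + 8 \cdot 64\right) \left(- \frac{1}{4}\right) + 21 \cdot \frac{1}{65}}{9} = - \frac{\left(-32 + 192 + 512\right) \left(- \frac{1}{4}\right) + \frac{21}{65}}{9} = - \frac{672 \left(- \frac{1}{4}\right) + \frac{21}{65}}{9} = - \frac{-168 + \frac{21}{65}}{9} = \left(- \frac{1}{9}\right) \left(- \frac{10899}{65}\right) = \frac{1211}{65} \approx 18.631$)
$\left(-20 + Y\right)^{2} = \left(-20 + \frac{1211}{65}\right)^{2} = \left(- \frac{89}{65}\right)^{2} = \frac{7921}{4225}$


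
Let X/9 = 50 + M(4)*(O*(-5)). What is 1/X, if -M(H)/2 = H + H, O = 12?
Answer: 1/9090 ≈ 0.00011001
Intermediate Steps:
M(H) = -4*H (M(H) = -2*(H + H) = -4*H)
X = 9090 (X = 9*(50 + (-4*4)*(12*(-5))) = 9*(50 - 16*(-60)) = 9*(50 + 960) = 9*1010 = 9090)
1/X = 1/9090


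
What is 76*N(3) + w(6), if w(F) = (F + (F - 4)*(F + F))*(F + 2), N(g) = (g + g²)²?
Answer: 11184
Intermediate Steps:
w(F) = (2 + F)*(F + 2*F*(-4 + F)) (w(F) = (F + (-4 + F)*(2*F))*(2 + F) = (F + 2*F*(-4 + F))*(2 + F) = (2 + F)*(F + 2*F*(-4 + F)))
76*N(3) + w(6) = 76*(3²*(1 + 3)²) + 6*(-14 - 3*6 + 2*6²) = 76*(9*4²) + 6*(-14 - 18 + 2*36) = 76*(9*16) + 6*(-14 - 18 + 72) = 76*144 + 6*40 = 10944 + 240 = 11184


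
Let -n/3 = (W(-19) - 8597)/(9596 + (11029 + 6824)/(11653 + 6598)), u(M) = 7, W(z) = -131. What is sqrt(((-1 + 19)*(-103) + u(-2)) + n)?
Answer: I*sqrt(56580559074365346431)/175154449 ≈ 42.945*I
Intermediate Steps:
n = 477884184/175154449 (n = -3*(-131 - 8597)/(9596 + (11029 + 6824)/(11653 + 6598)) = -(-26184)/(9596 + 17853/18251) = -(-26184)/175154449/18251 = -(-26184)*18251/175154449 = -3*(-159294728/175154449) = 477884184/175154449 ≈ 2.7284)
sqrt(((-1 + 19)*(-103) + u(-2)) + n) = sqrt(((-1 + 19)*(-103) + 7) + 477884184/175154449) = sqrt((18*(-103) + 7) + 477884184/175154449) = sqrt((-1854 + 7) + 477884184/175154449) = sqrt(-1847 + 477884184/175154449) = sqrt(-323032383119/175154449) = I*sqrt(56580559074365346431)/175154449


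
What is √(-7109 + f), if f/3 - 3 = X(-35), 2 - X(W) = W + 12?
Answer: 5*I*√281 ≈ 83.815*I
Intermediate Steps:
X(W) = -10 - W (X(W) = 2 - (W + 12) = 2 - (12 + W) = 2 + (-12 - W) = -10 - W)
f = 84 (f = 9 + 3*(-10 - 1*(-35)) = 9 + 3*(-10 + 35) = 9 + 3*25 = 9 + 75 = 84)
√(-7109 + f) = √(-7109 + 84) = √(-7025) = 5*I*√281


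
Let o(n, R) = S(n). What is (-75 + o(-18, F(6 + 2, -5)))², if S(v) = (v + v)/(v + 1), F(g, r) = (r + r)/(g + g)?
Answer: 1535121/289 ≈ 5311.8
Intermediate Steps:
F(g, r) = r/g (F(g, r) = (2*r)/((2*g)) = (2*r)*(1/(2*g)) = r/g)
S(v) = 2*v/(1 + v) (S(v) = (2*v)/(1 + v) = 2*v/(1 + v))
o(n, R) = 2*n/(1 + n)
(-75 + o(-18, F(6 + 2, -5)))² = (-75 + 2*(-18)/(1 - 18))² = (-75 + 2*(-18)/(-17))² = (-75 + 2*(-18)*(-1/17))² = (-75 + 36/17)² = (-1239/17)² = 1535121/289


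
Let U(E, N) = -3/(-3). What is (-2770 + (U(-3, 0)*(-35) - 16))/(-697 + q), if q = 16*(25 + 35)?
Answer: -2821/263 ≈ -10.726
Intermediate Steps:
q = 960 (q = 16*60 = 960)
U(E, N) = 1 (U(E, N) = -3*(-⅓) = 1)
(-2770 + (U(-3, 0)*(-35) - 16))/(-697 + q) = (-2770 + (1*(-35) - 16))/(-697 + 960) = (-2770 + (-35 - 16))/263 = (-2770 - 51)*(1/263) = -2821*1/263 = -2821/263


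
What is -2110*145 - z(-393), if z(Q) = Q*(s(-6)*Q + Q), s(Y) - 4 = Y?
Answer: -151501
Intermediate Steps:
s(Y) = 4 + Y
z(Q) = -Q² (z(Q) = Q*((4 - 6)*Q + Q) = Q*(-2*Q + Q) = Q*(-Q) = -Q²)
-2110*145 - z(-393) = -2110*145 - (-1)*(-393)² = -305950 - (-1)*154449 = -305950 - 1*(-154449) = -305950 + 154449 = -151501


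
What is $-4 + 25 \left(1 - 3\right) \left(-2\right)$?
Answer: $96$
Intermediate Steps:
$-4 + 25 \left(1 - 3\right) \left(-2\right) = -4 + 25 \left(\left(-2\right) \left(-2\right)\right) = -4 + 25 \cdot 4 = -4 + 100 = 96$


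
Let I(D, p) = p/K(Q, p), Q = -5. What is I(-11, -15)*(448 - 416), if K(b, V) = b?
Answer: 96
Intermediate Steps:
I(D, p) = -p/5 (I(D, p) = p/(-5) = p*(-⅕) = -p/5)
I(-11, -15)*(448 - 416) = (-⅕*(-15))*(448 - 416) = 3*32 = 96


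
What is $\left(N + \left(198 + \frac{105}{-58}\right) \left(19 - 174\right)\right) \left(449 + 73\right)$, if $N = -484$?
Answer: $-16126353$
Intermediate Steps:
$\left(N + \left(198 + \frac{105}{-58}\right) \left(19 - 174\right)\right) \left(449 + 73\right) = \left(-484 + \left(198 + \frac{105}{-58}\right) \left(19 - 174\right)\right) \left(449 + 73\right) = \left(-484 + \left(198 + 105 \left(- \frac{1}{58}\right)\right) \left(19 - 174\right)\right) 522 = \left(-484 + \left(198 - \frac{105}{58}\right) \left(19 - 174\right)\right) 522 = \left(-484 + \frac{11379}{58} \left(-155\right)\right) 522 = \left(-484 - \frac{1763745}{58}\right) 522 = \left(- \frac{1791817}{58}\right) 522 = -16126353$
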